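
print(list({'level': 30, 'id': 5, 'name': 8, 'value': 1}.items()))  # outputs [('level', 30), ('id', 5), ('name', 8), ('value', 1)]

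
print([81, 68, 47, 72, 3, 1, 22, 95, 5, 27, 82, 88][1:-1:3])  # [68, 3, 95, 82]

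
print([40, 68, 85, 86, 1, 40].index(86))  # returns 3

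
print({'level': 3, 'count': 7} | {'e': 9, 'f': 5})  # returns {'level': 3, 'count': 7, 'e': 9, 'f': 5}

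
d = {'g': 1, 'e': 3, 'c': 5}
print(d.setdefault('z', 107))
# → 107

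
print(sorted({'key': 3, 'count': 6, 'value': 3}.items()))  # [('count', 6), ('key', 3), ('value', 3)]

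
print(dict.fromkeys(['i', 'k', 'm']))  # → {'i': None, 'k': None, 'm': None}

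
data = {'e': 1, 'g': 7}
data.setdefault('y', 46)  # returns 46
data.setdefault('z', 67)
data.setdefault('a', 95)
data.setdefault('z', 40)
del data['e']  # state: {'g': 7, 'y': 46, 'z': 67, 'a': 95}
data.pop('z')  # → 67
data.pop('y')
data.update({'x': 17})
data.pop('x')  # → 17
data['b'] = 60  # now {'g': 7, 'a': 95, 'b': 60}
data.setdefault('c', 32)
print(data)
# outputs {'g': 7, 'a': 95, 'b': 60, 'c': 32}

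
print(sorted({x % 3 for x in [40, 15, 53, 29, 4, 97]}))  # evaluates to [0, 1, 2]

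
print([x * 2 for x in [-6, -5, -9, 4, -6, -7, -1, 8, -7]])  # [-12, -10, -18, 8, -12, -14, -2, 16, -14]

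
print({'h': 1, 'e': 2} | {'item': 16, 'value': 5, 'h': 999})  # {'h': 999, 'e': 2, 'item': 16, 'value': 5}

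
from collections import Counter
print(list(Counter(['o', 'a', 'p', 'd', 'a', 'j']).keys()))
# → ['o', 'a', 'p', 'd', 'j']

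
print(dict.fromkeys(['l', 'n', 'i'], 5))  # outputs {'l': 5, 'n': 5, 'i': 5}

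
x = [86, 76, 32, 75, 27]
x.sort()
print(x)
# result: [27, 32, 75, 76, 86]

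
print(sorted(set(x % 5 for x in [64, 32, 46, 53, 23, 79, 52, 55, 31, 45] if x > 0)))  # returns [0, 1, 2, 3, 4]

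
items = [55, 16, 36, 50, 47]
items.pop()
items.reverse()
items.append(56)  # [50, 36, 16, 55, 56]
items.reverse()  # [56, 55, 16, 36, 50]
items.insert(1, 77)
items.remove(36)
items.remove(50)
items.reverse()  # [16, 55, 77, 56]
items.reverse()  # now [56, 77, 55, 16]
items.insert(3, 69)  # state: [56, 77, 55, 69, 16]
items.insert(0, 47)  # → [47, 56, 77, 55, 69, 16]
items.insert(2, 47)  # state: [47, 56, 47, 77, 55, 69, 16]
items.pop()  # 16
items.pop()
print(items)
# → [47, 56, 47, 77, 55]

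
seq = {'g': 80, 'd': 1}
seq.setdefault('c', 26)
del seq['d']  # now {'g': 80, 'c': 26}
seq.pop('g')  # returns 80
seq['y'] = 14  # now {'c': 26, 'y': 14}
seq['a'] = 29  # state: {'c': 26, 'y': 14, 'a': 29}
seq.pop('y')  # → 14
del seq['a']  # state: {'c': 26}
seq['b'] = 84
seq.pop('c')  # 26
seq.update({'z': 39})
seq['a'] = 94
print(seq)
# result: {'b': 84, 'z': 39, 'a': 94}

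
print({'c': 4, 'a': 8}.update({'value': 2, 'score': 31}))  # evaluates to None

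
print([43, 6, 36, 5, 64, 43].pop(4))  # 64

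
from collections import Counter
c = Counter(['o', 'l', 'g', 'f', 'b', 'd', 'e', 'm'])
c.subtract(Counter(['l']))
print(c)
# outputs Counter({'o': 1, 'g': 1, 'f': 1, 'b': 1, 'd': 1, 'e': 1, 'm': 1, 'l': 0})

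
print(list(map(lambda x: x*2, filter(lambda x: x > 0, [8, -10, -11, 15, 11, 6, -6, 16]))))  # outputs [16, 30, 22, 12, 32]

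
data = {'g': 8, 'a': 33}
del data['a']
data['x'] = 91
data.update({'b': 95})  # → {'g': 8, 'x': 91, 'b': 95}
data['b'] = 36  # {'g': 8, 'x': 91, 'b': 36}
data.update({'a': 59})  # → {'g': 8, 'x': 91, 'b': 36, 'a': 59}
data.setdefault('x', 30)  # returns 91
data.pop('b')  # 36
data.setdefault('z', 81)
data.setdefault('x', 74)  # 91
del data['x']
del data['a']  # {'g': 8, 'z': 81}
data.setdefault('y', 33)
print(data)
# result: {'g': 8, 'z': 81, 'y': 33}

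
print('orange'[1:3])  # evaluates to ra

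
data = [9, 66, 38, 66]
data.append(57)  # [9, 66, 38, 66, 57]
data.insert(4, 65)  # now [9, 66, 38, 66, 65, 57]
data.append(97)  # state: [9, 66, 38, 66, 65, 57, 97]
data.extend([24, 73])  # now [9, 66, 38, 66, 65, 57, 97, 24, 73]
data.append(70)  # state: [9, 66, 38, 66, 65, 57, 97, 24, 73, 70]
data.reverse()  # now [70, 73, 24, 97, 57, 65, 66, 38, 66, 9]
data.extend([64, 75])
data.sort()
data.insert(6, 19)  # [9, 24, 38, 57, 64, 65, 19, 66, 66, 70, 73, 75, 97]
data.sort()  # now [9, 19, 24, 38, 57, 64, 65, 66, 66, 70, 73, 75, 97]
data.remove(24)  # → [9, 19, 38, 57, 64, 65, 66, 66, 70, 73, 75, 97]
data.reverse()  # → [97, 75, 73, 70, 66, 66, 65, 64, 57, 38, 19, 9]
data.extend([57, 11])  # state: [97, 75, 73, 70, 66, 66, 65, 64, 57, 38, 19, 9, 57, 11]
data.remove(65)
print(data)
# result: [97, 75, 73, 70, 66, 66, 64, 57, 38, 19, 9, 57, 11]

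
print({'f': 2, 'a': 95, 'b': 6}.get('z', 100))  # 100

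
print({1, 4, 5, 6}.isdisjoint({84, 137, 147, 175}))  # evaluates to True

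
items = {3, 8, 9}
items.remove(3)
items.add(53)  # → {8, 9, 53}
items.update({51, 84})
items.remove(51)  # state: {8, 9, 53, 84}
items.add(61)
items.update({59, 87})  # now {8, 9, 53, 59, 61, 84, 87}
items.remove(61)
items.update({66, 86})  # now {8, 9, 53, 59, 66, 84, 86, 87}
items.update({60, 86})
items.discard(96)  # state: {8, 9, 53, 59, 60, 66, 84, 86, 87}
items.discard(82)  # {8, 9, 53, 59, 60, 66, 84, 86, 87}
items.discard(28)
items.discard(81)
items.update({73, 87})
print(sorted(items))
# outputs [8, 9, 53, 59, 60, 66, 73, 84, 86, 87]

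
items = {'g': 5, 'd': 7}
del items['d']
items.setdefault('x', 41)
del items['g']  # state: {'x': 41}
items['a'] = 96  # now {'x': 41, 'a': 96}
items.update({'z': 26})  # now {'x': 41, 'a': 96, 'z': 26}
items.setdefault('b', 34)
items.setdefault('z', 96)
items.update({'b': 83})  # {'x': 41, 'a': 96, 'z': 26, 'b': 83}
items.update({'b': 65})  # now {'x': 41, 'a': 96, 'z': 26, 'b': 65}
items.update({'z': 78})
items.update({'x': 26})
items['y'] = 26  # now {'x': 26, 'a': 96, 'z': 78, 'b': 65, 'y': 26}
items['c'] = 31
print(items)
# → {'x': 26, 'a': 96, 'z': 78, 'b': 65, 'y': 26, 'c': 31}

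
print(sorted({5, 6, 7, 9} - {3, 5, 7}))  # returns [6, 9]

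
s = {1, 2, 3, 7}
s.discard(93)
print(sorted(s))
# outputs [1, 2, 3, 7]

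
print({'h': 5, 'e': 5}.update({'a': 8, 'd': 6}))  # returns None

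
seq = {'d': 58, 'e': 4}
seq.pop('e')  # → 4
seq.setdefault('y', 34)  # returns 34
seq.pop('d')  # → 58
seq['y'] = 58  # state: {'y': 58}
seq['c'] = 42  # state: {'y': 58, 'c': 42}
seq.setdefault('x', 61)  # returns 61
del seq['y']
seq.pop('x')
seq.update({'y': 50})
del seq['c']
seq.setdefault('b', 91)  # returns 91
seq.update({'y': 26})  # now {'y': 26, 'b': 91}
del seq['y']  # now {'b': 91}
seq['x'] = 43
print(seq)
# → {'b': 91, 'x': 43}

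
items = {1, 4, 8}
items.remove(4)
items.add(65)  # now {1, 8, 65}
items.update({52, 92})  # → {1, 8, 52, 65, 92}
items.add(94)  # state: {1, 8, 52, 65, 92, 94}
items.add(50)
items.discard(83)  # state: {1, 8, 50, 52, 65, 92, 94}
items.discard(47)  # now {1, 8, 50, 52, 65, 92, 94}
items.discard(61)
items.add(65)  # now {1, 8, 50, 52, 65, 92, 94}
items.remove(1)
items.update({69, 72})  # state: {8, 50, 52, 65, 69, 72, 92, 94}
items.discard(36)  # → {8, 50, 52, 65, 69, 72, 92, 94}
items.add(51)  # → {8, 50, 51, 52, 65, 69, 72, 92, 94}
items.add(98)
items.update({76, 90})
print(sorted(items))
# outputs [8, 50, 51, 52, 65, 69, 72, 76, 90, 92, 94, 98]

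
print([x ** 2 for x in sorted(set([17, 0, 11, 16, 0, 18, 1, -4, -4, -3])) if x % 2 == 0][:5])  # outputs [16, 0, 256, 324]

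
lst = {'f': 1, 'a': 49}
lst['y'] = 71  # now {'f': 1, 'a': 49, 'y': 71}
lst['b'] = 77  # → {'f': 1, 'a': 49, 'y': 71, 'b': 77}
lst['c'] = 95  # {'f': 1, 'a': 49, 'y': 71, 'b': 77, 'c': 95}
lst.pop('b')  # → 77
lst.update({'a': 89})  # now {'f': 1, 'a': 89, 'y': 71, 'c': 95}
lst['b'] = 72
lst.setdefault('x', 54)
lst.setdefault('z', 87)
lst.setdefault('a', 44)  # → 89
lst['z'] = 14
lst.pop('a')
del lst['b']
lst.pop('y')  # 71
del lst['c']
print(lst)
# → {'f': 1, 'x': 54, 'z': 14}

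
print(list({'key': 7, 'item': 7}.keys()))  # ['key', 'item']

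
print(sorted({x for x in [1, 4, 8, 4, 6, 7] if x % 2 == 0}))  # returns [4, 6, 8]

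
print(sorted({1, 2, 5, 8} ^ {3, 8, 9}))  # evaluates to [1, 2, 3, 5, 9]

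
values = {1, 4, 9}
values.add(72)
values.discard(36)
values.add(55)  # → {1, 4, 9, 55, 72}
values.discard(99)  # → {1, 4, 9, 55, 72}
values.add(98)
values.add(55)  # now {1, 4, 9, 55, 72, 98}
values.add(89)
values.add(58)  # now {1, 4, 9, 55, 58, 72, 89, 98}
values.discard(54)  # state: {1, 4, 9, 55, 58, 72, 89, 98}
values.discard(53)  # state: {1, 4, 9, 55, 58, 72, 89, 98}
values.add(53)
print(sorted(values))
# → [1, 4, 9, 53, 55, 58, 72, 89, 98]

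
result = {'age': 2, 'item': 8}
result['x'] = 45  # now {'age': 2, 'item': 8, 'x': 45}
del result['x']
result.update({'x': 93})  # {'age': 2, 'item': 8, 'x': 93}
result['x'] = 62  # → {'age': 2, 'item': 8, 'x': 62}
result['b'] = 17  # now {'age': 2, 'item': 8, 'x': 62, 'b': 17}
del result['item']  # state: {'age': 2, 'x': 62, 'b': 17}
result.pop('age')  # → 2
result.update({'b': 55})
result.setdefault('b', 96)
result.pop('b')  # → 55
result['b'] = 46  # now {'x': 62, 'b': 46}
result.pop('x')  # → 62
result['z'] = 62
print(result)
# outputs {'b': 46, 'z': 62}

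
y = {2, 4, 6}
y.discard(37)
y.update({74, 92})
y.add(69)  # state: {2, 4, 6, 69, 74, 92}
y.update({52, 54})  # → {2, 4, 6, 52, 54, 69, 74, 92}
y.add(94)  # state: {2, 4, 6, 52, 54, 69, 74, 92, 94}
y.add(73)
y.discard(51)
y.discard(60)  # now {2, 4, 6, 52, 54, 69, 73, 74, 92, 94}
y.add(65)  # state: {2, 4, 6, 52, 54, 65, 69, 73, 74, 92, 94}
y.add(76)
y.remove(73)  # {2, 4, 6, 52, 54, 65, 69, 74, 76, 92, 94}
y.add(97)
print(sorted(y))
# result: [2, 4, 6, 52, 54, 65, 69, 74, 76, 92, 94, 97]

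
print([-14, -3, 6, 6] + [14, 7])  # [-14, -3, 6, 6, 14, 7]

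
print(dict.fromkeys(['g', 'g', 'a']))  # {'g': None, 'a': None}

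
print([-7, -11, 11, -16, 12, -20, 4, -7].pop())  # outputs -7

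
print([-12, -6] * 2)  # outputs [-12, -6, -12, -6]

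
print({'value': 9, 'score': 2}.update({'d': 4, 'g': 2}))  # None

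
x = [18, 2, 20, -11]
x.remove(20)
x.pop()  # -11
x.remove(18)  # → [2]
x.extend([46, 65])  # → [2, 46, 65]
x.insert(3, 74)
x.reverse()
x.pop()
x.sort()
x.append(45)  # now [46, 65, 74, 45]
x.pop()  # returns 45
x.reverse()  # [74, 65, 46]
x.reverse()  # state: [46, 65, 74]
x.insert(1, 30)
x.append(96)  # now [46, 30, 65, 74, 96]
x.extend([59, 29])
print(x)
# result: [46, 30, 65, 74, 96, 59, 29]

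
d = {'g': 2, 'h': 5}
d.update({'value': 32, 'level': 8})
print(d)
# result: {'g': 2, 'h': 5, 'value': 32, 'level': 8}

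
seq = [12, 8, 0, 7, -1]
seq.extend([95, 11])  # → [12, 8, 0, 7, -1, 95, 11]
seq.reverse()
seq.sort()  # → [-1, 0, 7, 8, 11, 12, 95]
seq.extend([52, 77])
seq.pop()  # 77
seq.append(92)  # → [-1, 0, 7, 8, 11, 12, 95, 52, 92]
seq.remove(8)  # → [-1, 0, 7, 11, 12, 95, 52, 92]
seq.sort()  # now [-1, 0, 7, 11, 12, 52, 92, 95]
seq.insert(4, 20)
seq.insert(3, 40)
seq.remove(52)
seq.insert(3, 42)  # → [-1, 0, 7, 42, 40, 11, 20, 12, 92, 95]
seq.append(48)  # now [-1, 0, 7, 42, 40, 11, 20, 12, 92, 95, 48]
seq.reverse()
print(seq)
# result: [48, 95, 92, 12, 20, 11, 40, 42, 7, 0, -1]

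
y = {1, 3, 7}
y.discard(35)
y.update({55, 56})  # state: {1, 3, 7, 55, 56}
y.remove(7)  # {1, 3, 55, 56}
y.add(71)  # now {1, 3, 55, 56, 71}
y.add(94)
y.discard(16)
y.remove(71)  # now {1, 3, 55, 56, 94}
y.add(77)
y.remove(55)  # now {1, 3, 56, 77, 94}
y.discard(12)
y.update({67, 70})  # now {1, 3, 56, 67, 70, 77, 94}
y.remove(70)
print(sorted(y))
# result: [1, 3, 56, 67, 77, 94]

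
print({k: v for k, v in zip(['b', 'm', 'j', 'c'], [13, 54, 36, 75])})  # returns {'b': 13, 'm': 54, 'j': 36, 'c': 75}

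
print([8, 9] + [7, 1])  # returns [8, 9, 7, 1]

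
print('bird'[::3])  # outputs bd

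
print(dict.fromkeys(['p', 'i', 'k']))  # {'p': None, 'i': None, 'k': None}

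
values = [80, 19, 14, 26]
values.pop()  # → 26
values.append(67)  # [80, 19, 14, 67]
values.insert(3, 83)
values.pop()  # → 67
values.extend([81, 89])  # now [80, 19, 14, 83, 81, 89]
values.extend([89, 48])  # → [80, 19, 14, 83, 81, 89, 89, 48]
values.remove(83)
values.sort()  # [14, 19, 48, 80, 81, 89, 89]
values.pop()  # 89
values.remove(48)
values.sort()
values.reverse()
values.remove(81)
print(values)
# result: [89, 80, 19, 14]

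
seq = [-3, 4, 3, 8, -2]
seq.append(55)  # [-3, 4, 3, 8, -2, 55]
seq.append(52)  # [-3, 4, 3, 8, -2, 55, 52]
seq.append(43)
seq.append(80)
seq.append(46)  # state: [-3, 4, 3, 8, -2, 55, 52, 43, 80, 46]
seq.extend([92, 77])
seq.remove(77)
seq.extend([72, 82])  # [-3, 4, 3, 8, -2, 55, 52, 43, 80, 46, 92, 72, 82]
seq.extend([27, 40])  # [-3, 4, 3, 8, -2, 55, 52, 43, 80, 46, 92, 72, 82, 27, 40]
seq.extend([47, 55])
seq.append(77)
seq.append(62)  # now [-3, 4, 3, 8, -2, 55, 52, 43, 80, 46, 92, 72, 82, 27, 40, 47, 55, 77, 62]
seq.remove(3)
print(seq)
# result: [-3, 4, 8, -2, 55, 52, 43, 80, 46, 92, 72, 82, 27, 40, 47, 55, 77, 62]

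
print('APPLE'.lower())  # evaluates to apple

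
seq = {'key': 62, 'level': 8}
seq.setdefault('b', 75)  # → 75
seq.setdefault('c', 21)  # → 21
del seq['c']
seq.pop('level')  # 8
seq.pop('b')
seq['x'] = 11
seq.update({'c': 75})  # {'key': 62, 'x': 11, 'c': 75}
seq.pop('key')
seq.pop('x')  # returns 11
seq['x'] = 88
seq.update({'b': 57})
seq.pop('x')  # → 88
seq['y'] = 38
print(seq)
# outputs {'c': 75, 'b': 57, 'y': 38}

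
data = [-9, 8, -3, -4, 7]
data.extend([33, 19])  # [-9, 8, -3, -4, 7, 33, 19]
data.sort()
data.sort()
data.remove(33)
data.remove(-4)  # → [-9, -3, 7, 8, 19]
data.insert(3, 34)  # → [-9, -3, 7, 34, 8, 19]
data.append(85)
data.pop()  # 85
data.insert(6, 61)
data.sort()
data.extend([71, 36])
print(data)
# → [-9, -3, 7, 8, 19, 34, 61, 71, 36]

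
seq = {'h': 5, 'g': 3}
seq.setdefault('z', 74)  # 74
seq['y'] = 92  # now {'h': 5, 'g': 3, 'z': 74, 'y': 92}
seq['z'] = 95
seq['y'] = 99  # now {'h': 5, 'g': 3, 'z': 95, 'y': 99}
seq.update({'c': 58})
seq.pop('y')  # 99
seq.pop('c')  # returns 58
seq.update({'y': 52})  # {'h': 5, 'g': 3, 'z': 95, 'y': 52}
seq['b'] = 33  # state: {'h': 5, 'g': 3, 'z': 95, 'y': 52, 'b': 33}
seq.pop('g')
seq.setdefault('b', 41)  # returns 33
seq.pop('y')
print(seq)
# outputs {'h': 5, 'z': 95, 'b': 33}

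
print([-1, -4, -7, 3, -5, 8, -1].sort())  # None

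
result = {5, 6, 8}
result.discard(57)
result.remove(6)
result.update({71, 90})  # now {5, 8, 71, 90}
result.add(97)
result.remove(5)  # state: {8, 71, 90, 97}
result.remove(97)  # {8, 71, 90}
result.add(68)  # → {8, 68, 71, 90}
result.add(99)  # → {8, 68, 71, 90, 99}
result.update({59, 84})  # {8, 59, 68, 71, 84, 90, 99}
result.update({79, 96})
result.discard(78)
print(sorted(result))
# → [8, 59, 68, 71, 79, 84, 90, 96, 99]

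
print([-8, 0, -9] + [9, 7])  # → [-8, 0, -9, 9, 7]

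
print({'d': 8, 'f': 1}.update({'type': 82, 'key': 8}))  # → None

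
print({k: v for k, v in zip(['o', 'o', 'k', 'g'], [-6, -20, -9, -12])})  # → {'o': -20, 'k': -9, 'g': -12}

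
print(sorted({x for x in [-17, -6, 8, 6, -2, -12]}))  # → [-17, -12, -6, -2, 6, 8]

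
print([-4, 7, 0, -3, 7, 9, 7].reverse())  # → None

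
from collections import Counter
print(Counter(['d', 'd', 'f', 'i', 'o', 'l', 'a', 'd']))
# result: Counter({'d': 3, 'f': 1, 'i': 1, 'o': 1, 'l': 1, 'a': 1})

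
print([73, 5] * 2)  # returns [73, 5, 73, 5]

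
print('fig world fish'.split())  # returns ['fig', 'world', 'fish']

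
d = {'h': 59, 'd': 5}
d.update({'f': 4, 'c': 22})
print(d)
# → {'h': 59, 'd': 5, 'f': 4, 'c': 22}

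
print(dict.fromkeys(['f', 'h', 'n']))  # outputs {'f': None, 'h': None, 'n': None}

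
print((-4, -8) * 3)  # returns (-4, -8, -4, -8, -4, -8)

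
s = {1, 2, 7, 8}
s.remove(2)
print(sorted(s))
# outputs [1, 7, 8]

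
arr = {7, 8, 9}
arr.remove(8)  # {7, 9}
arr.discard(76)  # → {7, 9}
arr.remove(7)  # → {9}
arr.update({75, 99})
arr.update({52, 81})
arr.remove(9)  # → {52, 75, 81, 99}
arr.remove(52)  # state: {75, 81, 99}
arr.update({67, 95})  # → {67, 75, 81, 95, 99}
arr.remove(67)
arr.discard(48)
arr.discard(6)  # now {75, 81, 95, 99}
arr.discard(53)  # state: {75, 81, 95, 99}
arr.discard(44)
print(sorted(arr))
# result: [75, 81, 95, 99]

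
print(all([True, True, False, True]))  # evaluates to False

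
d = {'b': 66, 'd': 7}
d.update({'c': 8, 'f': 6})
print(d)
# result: {'b': 66, 'd': 7, 'c': 8, 'f': 6}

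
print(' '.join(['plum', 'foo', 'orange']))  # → plum foo orange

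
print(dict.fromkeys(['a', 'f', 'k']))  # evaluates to {'a': None, 'f': None, 'k': None}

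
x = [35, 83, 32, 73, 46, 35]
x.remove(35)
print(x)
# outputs [83, 32, 73, 46, 35]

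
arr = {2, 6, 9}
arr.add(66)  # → {2, 6, 9, 66}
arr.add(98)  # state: {2, 6, 9, 66, 98}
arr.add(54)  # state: {2, 6, 9, 54, 66, 98}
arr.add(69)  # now {2, 6, 9, 54, 66, 69, 98}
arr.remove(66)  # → {2, 6, 9, 54, 69, 98}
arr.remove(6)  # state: {2, 9, 54, 69, 98}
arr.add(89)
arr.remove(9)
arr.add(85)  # {2, 54, 69, 85, 89, 98}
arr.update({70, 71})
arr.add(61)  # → {2, 54, 61, 69, 70, 71, 85, 89, 98}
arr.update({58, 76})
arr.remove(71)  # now {2, 54, 58, 61, 69, 70, 76, 85, 89, 98}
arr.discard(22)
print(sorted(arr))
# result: [2, 54, 58, 61, 69, 70, 76, 85, 89, 98]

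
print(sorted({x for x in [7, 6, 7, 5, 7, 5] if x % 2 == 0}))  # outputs [6]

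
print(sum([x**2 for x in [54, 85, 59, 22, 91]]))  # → 22387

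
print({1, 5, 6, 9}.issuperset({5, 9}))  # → True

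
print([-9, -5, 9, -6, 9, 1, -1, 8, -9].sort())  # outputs None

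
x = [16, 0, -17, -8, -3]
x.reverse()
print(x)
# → [-3, -8, -17, 0, 16]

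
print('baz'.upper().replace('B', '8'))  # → 8AZ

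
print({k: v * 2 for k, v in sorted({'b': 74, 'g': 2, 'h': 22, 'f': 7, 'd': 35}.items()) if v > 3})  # {'b': 148, 'd': 70, 'f': 14, 'h': 44}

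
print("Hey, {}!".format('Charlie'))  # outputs Hey, Charlie!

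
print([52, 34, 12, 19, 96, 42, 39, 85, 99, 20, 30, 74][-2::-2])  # [30, 99, 39, 96, 12, 52]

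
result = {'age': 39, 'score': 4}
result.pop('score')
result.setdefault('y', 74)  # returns 74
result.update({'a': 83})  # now {'age': 39, 'y': 74, 'a': 83}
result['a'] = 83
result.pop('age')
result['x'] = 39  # {'y': 74, 'a': 83, 'x': 39}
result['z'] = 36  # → {'y': 74, 'a': 83, 'x': 39, 'z': 36}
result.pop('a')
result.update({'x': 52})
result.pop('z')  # 36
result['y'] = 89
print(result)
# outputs {'y': 89, 'x': 52}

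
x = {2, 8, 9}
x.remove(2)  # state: {8, 9}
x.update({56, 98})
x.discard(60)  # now {8, 9, 56, 98}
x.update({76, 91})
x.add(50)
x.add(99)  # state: {8, 9, 50, 56, 76, 91, 98, 99}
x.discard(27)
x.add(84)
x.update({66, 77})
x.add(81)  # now {8, 9, 50, 56, 66, 76, 77, 81, 84, 91, 98, 99}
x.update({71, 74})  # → {8, 9, 50, 56, 66, 71, 74, 76, 77, 81, 84, 91, 98, 99}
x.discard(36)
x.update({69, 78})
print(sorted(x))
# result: [8, 9, 50, 56, 66, 69, 71, 74, 76, 77, 78, 81, 84, 91, 98, 99]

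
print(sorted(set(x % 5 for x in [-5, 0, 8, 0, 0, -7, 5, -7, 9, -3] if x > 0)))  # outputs [0, 3, 4]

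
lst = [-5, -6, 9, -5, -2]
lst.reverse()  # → [-2, -5, 9, -6, -5]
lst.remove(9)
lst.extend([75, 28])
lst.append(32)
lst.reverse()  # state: [32, 28, 75, -5, -6, -5, -2]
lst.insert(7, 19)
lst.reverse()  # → [19, -2, -5, -6, -5, 75, 28, 32]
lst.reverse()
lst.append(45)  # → [32, 28, 75, -5, -6, -5, -2, 19, 45]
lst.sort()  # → [-6, -5, -5, -2, 19, 28, 32, 45, 75]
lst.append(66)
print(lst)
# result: [-6, -5, -5, -2, 19, 28, 32, 45, 75, 66]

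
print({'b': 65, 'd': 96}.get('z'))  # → None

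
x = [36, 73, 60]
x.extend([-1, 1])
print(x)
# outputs [36, 73, 60, -1, 1]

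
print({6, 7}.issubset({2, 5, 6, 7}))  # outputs True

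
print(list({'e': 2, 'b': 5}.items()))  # [('e', 2), ('b', 5)]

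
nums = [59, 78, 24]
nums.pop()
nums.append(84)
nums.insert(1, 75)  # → [59, 75, 78, 84]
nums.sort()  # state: [59, 75, 78, 84]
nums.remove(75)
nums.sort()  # [59, 78, 84]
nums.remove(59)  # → [78, 84]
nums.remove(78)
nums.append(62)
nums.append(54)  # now [84, 62, 54]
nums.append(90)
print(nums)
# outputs [84, 62, 54, 90]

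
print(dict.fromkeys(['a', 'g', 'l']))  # {'a': None, 'g': None, 'l': None}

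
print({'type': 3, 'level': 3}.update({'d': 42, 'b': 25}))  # None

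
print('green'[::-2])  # neg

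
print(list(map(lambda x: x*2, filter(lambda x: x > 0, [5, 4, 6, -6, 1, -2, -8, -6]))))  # [10, 8, 12, 2]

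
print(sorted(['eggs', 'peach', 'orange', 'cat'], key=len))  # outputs ['cat', 'eggs', 'peach', 'orange']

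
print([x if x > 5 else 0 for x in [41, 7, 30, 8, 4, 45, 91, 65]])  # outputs [41, 7, 30, 8, 0, 45, 91, 65]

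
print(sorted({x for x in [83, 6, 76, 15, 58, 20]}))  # [6, 15, 20, 58, 76, 83]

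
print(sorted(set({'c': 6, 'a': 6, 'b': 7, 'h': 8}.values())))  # [6, 7, 8]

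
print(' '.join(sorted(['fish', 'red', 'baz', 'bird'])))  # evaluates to baz bird fish red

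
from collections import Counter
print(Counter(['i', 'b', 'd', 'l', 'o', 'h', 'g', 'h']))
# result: Counter({'h': 2, 'i': 1, 'b': 1, 'd': 1, 'l': 1, 'o': 1, 'g': 1})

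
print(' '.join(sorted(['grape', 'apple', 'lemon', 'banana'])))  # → apple banana grape lemon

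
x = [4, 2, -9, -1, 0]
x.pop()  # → 0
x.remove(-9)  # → [4, 2, -1]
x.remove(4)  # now [2, -1]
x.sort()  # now [-1, 2]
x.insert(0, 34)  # [34, -1, 2]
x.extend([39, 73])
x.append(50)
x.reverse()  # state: [50, 73, 39, 2, -1, 34]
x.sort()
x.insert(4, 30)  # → [-1, 2, 34, 39, 30, 50, 73]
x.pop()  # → 73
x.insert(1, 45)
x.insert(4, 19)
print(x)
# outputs [-1, 45, 2, 34, 19, 39, 30, 50]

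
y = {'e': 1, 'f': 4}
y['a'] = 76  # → {'e': 1, 'f': 4, 'a': 76}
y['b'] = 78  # {'e': 1, 'f': 4, 'a': 76, 'b': 78}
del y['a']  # {'e': 1, 'f': 4, 'b': 78}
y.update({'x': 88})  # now {'e': 1, 'f': 4, 'b': 78, 'x': 88}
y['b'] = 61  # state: {'e': 1, 'f': 4, 'b': 61, 'x': 88}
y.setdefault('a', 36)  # 36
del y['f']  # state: {'e': 1, 'b': 61, 'x': 88, 'a': 36}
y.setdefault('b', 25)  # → 61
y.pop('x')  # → 88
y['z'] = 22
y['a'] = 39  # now {'e': 1, 'b': 61, 'a': 39, 'z': 22}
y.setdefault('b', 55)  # 61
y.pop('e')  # 1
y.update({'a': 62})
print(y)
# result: {'b': 61, 'a': 62, 'z': 22}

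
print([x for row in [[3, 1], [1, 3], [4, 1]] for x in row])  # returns [3, 1, 1, 3, 4, 1]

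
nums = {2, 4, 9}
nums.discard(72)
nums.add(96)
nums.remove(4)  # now {2, 9, 96}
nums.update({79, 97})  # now {2, 9, 79, 96, 97}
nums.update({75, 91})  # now {2, 9, 75, 79, 91, 96, 97}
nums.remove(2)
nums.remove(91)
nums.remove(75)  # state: {9, 79, 96, 97}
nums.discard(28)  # {9, 79, 96, 97}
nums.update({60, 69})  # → {9, 60, 69, 79, 96, 97}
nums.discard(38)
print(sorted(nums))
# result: [9, 60, 69, 79, 96, 97]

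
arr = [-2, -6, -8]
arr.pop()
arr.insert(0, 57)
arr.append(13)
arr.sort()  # [-6, -2, 13, 57]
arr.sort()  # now [-6, -2, 13, 57]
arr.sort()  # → [-6, -2, 13, 57]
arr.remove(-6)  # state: [-2, 13, 57]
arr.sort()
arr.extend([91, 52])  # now [-2, 13, 57, 91, 52]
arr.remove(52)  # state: [-2, 13, 57, 91]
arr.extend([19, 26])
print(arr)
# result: [-2, 13, 57, 91, 19, 26]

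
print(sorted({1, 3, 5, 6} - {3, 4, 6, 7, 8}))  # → [1, 5]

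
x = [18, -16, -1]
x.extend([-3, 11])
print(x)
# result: [18, -16, -1, -3, 11]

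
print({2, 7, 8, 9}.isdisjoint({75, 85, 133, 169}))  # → True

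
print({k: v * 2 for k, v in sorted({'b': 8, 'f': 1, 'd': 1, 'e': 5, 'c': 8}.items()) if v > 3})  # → {'b': 16, 'c': 16, 'e': 10}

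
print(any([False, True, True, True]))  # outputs True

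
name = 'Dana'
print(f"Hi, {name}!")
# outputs Hi, Dana!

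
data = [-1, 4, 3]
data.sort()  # [-1, 3, 4]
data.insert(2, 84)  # [-1, 3, 84, 4]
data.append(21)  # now [-1, 3, 84, 4, 21]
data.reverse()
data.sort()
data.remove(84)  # [-1, 3, 4, 21]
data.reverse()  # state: [21, 4, 3, -1]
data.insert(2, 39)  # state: [21, 4, 39, 3, -1]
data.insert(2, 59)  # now [21, 4, 59, 39, 3, -1]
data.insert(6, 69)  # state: [21, 4, 59, 39, 3, -1, 69]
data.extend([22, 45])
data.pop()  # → 45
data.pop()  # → 22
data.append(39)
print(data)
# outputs [21, 4, 59, 39, 3, -1, 69, 39]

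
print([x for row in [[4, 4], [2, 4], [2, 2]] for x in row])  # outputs [4, 4, 2, 4, 2, 2]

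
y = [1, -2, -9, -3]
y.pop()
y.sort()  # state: [-9, -2, 1]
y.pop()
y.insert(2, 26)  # [-9, -2, 26]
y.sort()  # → [-9, -2, 26]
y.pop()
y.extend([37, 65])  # [-9, -2, 37, 65]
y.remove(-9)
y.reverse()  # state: [65, 37, -2]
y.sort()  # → [-2, 37, 65]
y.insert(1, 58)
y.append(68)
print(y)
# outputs [-2, 58, 37, 65, 68]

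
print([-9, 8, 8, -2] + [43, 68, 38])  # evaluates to [-9, 8, 8, -2, 43, 68, 38]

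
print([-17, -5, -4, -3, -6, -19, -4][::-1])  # [-4, -19, -6, -3, -4, -5, -17]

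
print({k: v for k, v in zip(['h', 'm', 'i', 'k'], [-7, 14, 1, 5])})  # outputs {'h': -7, 'm': 14, 'i': 1, 'k': 5}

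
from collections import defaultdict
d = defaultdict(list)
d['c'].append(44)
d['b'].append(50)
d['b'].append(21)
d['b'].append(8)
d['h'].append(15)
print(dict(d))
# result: {'c': [44], 'b': [50, 21, 8], 'h': [15]}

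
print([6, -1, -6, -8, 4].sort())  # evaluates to None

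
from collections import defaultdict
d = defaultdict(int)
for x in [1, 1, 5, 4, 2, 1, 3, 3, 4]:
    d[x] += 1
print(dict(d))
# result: {1: 3, 5: 1, 4: 2, 2: 1, 3: 2}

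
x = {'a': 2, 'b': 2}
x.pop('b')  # 2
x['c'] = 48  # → {'a': 2, 'c': 48}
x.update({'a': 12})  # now {'a': 12, 'c': 48}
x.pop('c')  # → 48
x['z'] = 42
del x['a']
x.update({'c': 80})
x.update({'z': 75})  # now {'z': 75, 'c': 80}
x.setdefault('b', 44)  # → 44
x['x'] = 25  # {'z': 75, 'c': 80, 'b': 44, 'x': 25}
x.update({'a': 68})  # {'z': 75, 'c': 80, 'b': 44, 'x': 25, 'a': 68}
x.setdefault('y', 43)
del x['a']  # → {'z': 75, 'c': 80, 'b': 44, 'x': 25, 'y': 43}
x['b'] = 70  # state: {'z': 75, 'c': 80, 'b': 70, 'x': 25, 'y': 43}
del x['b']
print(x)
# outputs {'z': 75, 'c': 80, 'x': 25, 'y': 43}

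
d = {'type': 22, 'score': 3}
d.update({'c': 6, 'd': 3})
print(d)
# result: {'type': 22, 'score': 3, 'c': 6, 'd': 3}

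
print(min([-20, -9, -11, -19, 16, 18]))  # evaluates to -20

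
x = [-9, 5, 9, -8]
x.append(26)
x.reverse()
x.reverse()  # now [-9, 5, 9, -8, 26]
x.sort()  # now [-9, -8, 5, 9, 26]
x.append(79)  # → [-9, -8, 5, 9, 26, 79]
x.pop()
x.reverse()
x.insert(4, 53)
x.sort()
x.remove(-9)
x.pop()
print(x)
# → [-8, 5, 9, 26]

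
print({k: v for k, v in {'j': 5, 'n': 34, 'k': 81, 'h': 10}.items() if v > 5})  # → {'n': 34, 'k': 81, 'h': 10}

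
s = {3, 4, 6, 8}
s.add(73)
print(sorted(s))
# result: [3, 4, 6, 8, 73]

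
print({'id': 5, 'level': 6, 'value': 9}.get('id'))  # 5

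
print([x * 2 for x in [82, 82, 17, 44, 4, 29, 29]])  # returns [164, 164, 34, 88, 8, 58, 58]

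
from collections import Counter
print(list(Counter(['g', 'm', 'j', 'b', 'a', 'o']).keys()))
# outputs ['g', 'm', 'j', 'b', 'a', 'o']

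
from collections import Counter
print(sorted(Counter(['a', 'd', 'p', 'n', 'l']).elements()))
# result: ['a', 'd', 'l', 'n', 'p']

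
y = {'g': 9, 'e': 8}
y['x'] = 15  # {'g': 9, 'e': 8, 'x': 15}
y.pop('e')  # 8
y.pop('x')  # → 15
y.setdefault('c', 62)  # 62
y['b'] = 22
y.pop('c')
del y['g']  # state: {'b': 22}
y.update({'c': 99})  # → {'b': 22, 'c': 99}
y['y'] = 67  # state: {'b': 22, 'c': 99, 'y': 67}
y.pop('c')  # 99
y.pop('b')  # 22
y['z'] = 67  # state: {'y': 67, 'z': 67}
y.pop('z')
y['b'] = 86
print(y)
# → {'y': 67, 'b': 86}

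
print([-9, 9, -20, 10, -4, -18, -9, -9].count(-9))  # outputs 3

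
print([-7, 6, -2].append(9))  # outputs None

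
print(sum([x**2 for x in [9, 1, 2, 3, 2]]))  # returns 99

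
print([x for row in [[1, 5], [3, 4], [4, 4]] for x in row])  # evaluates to [1, 5, 3, 4, 4, 4]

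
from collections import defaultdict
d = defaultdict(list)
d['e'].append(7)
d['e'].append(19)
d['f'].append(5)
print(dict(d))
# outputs {'e': [7, 19], 'f': [5]}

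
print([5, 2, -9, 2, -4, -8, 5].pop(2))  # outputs -9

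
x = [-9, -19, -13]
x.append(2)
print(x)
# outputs [-9, -19, -13, 2]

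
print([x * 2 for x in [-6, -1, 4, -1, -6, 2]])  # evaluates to [-12, -2, 8, -2, -12, 4]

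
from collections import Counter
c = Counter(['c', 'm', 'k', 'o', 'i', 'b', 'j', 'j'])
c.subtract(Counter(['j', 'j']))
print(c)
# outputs Counter({'c': 1, 'm': 1, 'k': 1, 'o': 1, 'i': 1, 'b': 1, 'j': 0})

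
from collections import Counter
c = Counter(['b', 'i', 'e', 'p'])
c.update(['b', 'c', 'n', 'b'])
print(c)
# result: Counter({'b': 3, 'i': 1, 'e': 1, 'p': 1, 'c': 1, 'n': 1})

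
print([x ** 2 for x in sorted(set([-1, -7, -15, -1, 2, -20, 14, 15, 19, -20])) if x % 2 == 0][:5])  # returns [400, 4, 196]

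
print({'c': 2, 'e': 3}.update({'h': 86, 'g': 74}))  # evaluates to None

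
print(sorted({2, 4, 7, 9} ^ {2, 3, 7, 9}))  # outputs [3, 4]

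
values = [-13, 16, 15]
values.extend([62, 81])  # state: [-13, 16, 15, 62, 81]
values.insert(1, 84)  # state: [-13, 84, 16, 15, 62, 81]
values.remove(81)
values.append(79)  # [-13, 84, 16, 15, 62, 79]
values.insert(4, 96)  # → [-13, 84, 16, 15, 96, 62, 79]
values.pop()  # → 79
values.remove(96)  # [-13, 84, 16, 15, 62]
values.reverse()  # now [62, 15, 16, 84, -13]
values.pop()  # -13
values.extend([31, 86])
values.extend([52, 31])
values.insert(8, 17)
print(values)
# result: [62, 15, 16, 84, 31, 86, 52, 31, 17]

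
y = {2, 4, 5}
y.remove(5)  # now {2, 4}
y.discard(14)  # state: {2, 4}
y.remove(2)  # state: {4}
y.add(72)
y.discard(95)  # {4, 72}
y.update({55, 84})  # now {4, 55, 72, 84}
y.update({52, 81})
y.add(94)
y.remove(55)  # {4, 52, 72, 81, 84, 94}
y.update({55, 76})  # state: {4, 52, 55, 72, 76, 81, 84, 94}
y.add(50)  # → {4, 50, 52, 55, 72, 76, 81, 84, 94}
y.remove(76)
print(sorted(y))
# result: [4, 50, 52, 55, 72, 81, 84, 94]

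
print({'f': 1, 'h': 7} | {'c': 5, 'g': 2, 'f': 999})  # {'f': 999, 'h': 7, 'c': 5, 'g': 2}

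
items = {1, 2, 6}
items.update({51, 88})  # {1, 2, 6, 51, 88}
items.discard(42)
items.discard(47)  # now {1, 2, 6, 51, 88}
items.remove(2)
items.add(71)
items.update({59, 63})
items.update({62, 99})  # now {1, 6, 51, 59, 62, 63, 71, 88, 99}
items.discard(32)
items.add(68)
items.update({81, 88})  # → {1, 6, 51, 59, 62, 63, 68, 71, 81, 88, 99}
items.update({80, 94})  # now {1, 6, 51, 59, 62, 63, 68, 71, 80, 81, 88, 94, 99}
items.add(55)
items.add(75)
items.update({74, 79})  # {1, 6, 51, 55, 59, 62, 63, 68, 71, 74, 75, 79, 80, 81, 88, 94, 99}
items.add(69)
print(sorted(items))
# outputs [1, 6, 51, 55, 59, 62, 63, 68, 69, 71, 74, 75, 79, 80, 81, 88, 94, 99]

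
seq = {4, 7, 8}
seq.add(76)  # {4, 7, 8, 76}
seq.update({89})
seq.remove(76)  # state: {4, 7, 8, 89}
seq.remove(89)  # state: {4, 7, 8}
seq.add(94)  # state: {4, 7, 8, 94}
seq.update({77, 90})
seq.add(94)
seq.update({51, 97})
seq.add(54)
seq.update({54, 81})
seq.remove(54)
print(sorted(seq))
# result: [4, 7, 8, 51, 77, 81, 90, 94, 97]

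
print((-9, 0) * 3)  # (-9, 0, -9, 0, -9, 0)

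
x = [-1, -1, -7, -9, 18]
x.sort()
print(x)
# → [-9, -7, -1, -1, 18]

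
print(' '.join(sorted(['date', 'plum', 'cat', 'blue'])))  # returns blue cat date plum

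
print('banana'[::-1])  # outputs ananab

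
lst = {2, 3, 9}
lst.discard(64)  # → {2, 3, 9}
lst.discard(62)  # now {2, 3, 9}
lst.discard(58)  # {2, 3, 9}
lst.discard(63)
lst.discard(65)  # {2, 3, 9}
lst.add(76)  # {2, 3, 9, 76}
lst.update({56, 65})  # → {2, 3, 9, 56, 65, 76}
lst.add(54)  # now {2, 3, 9, 54, 56, 65, 76}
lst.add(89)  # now {2, 3, 9, 54, 56, 65, 76, 89}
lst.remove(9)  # {2, 3, 54, 56, 65, 76, 89}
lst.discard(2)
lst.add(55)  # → {3, 54, 55, 56, 65, 76, 89}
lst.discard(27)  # {3, 54, 55, 56, 65, 76, 89}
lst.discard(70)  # {3, 54, 55, 56, 65, 76, 89}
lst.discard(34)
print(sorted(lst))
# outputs [3, 54, 55, 56, 65, 76, 89]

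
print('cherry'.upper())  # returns CHERRY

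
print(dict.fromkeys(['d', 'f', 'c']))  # {'d': None, 'f': None, 'c': None}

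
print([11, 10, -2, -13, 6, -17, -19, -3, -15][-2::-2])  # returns [-3, -17, -13, 10]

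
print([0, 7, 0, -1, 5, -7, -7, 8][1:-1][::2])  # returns [7, -1, -7]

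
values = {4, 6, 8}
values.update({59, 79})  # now {4, 6, 8, 59, 79}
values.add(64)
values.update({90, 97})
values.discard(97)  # {4, 6, 8, 59, 64, 79, 90}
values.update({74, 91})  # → {4, 6, 8, 59, 64, 74, 79, 90, 91}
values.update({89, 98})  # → {4, 6, 8, 59, 64, 74, 79, 89, 90, 91, 98}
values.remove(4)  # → {6, 8, 59, 64, 74, 79, 89, 90, 91, 98}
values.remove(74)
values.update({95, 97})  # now {6, 8, 59, 64, 79, 89, 90, 91, 95, 97, 98}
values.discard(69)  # {6, 8, 59, 64, 79, 89, 90, 91, 95, 97, 98}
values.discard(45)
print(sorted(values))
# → [6, 8, 59, 64, 79, 89, 90, 91, 95, 97, 98]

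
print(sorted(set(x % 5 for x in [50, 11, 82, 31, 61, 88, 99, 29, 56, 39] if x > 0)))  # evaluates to [0, 1, 2, 3, 4]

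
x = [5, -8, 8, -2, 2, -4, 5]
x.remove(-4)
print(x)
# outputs [5, -8, 8, -2, 2, 5]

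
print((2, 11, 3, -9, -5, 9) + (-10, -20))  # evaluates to (2, 11, 3, -9, -5, 9, -10, -20)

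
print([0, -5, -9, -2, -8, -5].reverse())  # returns None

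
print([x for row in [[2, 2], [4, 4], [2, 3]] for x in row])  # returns [2, 2, 4, 4, 2, 3]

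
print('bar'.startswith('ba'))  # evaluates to True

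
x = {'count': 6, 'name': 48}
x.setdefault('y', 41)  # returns 41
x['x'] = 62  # {'count': 6, 'name': 48, 'y': 41, 'x': 62}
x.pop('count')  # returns 6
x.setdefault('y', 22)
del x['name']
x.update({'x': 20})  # {'y': 41, 'x': 20}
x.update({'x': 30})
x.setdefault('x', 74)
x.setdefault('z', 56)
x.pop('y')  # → 41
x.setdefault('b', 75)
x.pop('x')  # 30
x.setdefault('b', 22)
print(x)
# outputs {'z': 56, 'b': 75}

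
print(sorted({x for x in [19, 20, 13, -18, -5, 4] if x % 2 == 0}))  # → [-18, 4, 20]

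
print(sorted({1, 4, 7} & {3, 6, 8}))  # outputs []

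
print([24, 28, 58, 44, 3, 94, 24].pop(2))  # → 58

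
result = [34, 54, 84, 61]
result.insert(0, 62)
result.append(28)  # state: [62, 34, 54, 84, 61, 28]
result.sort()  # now [28, 34, 54, 61, 62, 84]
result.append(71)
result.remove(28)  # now [34, 54, 61, 62, 84, 71]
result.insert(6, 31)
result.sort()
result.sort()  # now [31, 34, 54, 61, 62, 71, 84]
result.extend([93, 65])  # [31, 34, 54, 61, 62, 71, 84, 93, 65]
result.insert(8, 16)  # [31, 34, 54, 61, 62, 71, 84, 93, 16, 65]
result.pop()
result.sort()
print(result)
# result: [16, 31, 34, 54, 61, 62, 71, 84, 93]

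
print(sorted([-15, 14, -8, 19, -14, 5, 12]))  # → [-15, -14, -8, 5, 12, 14, 19]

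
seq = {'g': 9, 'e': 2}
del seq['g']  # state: {'e': 2}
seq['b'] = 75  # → {'e': 2, 'b': 75}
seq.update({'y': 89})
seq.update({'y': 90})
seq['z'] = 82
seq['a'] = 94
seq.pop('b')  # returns 75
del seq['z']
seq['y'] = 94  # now {'e': 2, 'y': 94, 'a': 94}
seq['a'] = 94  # {'e': 2, 'y': 94, 'a': 94}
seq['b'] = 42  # {'e': 2, 'y': 94, 'a': 94, 'b': 42}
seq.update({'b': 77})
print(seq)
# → {'e': 2, 'y': 94, 'a': 94, 'b': 77}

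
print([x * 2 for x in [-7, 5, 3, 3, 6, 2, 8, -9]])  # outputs [-14, 10, 6, 6, 12, 4, 16, -18]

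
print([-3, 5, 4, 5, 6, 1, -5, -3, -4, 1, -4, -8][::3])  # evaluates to [-3, 5, -5, 1]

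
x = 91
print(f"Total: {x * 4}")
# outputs Total: 364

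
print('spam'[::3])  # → sm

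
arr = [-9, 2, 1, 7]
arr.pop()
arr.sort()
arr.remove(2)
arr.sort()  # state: [-9, 1]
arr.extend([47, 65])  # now [-9, 1, 47, 65]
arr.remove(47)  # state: [-9, 1, 65]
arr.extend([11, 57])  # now [-9, 1, 65, 11, 57]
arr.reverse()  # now [57, 11, 65, 1, -9]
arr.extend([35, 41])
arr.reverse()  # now [41, 35, -9, 1, 65, 11, 57]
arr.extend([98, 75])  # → [41, 35, -9, 1, 65, 11, 57, 98, 75]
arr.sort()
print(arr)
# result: [-9, 1, 11, 35, 41, 57, 65, 75, 98]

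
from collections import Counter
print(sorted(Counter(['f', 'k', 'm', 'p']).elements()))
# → ['f', 'k', 'm', 'p']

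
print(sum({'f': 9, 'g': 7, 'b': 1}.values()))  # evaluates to 17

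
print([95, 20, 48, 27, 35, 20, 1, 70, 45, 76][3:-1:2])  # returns [27, 20, 70]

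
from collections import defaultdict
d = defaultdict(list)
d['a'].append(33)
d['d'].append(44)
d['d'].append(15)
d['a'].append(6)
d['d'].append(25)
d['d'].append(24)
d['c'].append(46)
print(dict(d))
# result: {'a': [33, 6], 'd': [44, 15, 25, 24], 'c': [46]}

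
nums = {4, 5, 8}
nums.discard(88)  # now {4, 5, 8}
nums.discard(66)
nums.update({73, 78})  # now {4, 5, 8, 73, 78}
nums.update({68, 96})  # {4, 5, 8, 68, 73, 78, 96}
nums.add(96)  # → {4, 5, 8, 68, 73, 78, 96}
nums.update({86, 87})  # {4, 5, 8, 68, 73, 78, 86, 87, 96}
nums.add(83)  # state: {4, 5, 8, 68, 73, 78, 83, 86, 87, 96}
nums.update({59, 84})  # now {4, 5, 8, 59, 68, 73, 78, 83, 84, 86, 87, 96}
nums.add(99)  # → {4, 5, 8, 59, 68, 73, 78, 83, 84, 86, 87, 96, 99}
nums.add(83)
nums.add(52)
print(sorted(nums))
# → [4, 5, 8, 52, 59, 68, 73, 78, 83, 84, 86, 87, 96, 99]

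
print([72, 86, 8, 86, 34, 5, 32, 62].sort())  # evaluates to None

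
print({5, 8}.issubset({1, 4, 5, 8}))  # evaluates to True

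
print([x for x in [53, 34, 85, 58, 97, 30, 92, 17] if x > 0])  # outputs [53, 34, 85, 58, 97, 30, 92, 17]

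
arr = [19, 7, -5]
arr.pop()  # -5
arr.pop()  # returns 7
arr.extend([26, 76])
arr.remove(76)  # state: [19, 26]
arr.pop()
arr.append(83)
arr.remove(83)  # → [19]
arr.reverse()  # [19]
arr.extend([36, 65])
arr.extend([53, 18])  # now [19, 36, 65, 53, 18]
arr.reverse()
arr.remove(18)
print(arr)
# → [53, 65, 36, 19]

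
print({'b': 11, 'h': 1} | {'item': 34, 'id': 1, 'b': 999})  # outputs {'b': 999, 'h': 1, 'item': 34, 'id': 1}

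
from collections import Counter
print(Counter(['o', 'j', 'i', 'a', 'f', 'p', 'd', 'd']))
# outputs Counter({'d': 2, 'o': 1, 'j': 1, 'i': 1, 'a': 1, 'f': 1, 'p': 1})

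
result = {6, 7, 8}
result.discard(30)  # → {6, 7, 8}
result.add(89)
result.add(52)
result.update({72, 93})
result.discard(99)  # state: {6, 7, 8, 52, 72, 89, 93}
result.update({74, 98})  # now {6, 7, 8, 52, 72, 74, 89, 93, 98}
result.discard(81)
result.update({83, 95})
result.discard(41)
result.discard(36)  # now {6, 7, 8, 52, 72, 74, 83, 89, 93, 95, 98}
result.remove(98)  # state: {6, 7, 8, 52, 72, 74, 83, 89, 93, 95}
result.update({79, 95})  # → {6, 7, 8, 52, 72, 74, 79, 83, 89, 93, 95}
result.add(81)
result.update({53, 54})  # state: {6, 7, 8, 52, 53, 54, 72, 74, 79, 81, 83, 89, 93, 95}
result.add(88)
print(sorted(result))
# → [6, 7, 8, 52, 53, 54, 72, 74, 79, 81, 83, 88, 89, 93, 95]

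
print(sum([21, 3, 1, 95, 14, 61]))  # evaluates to 195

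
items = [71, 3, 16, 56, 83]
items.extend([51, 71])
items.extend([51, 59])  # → [71, 3, 16, 56, 83, 51, 71, 51, 59]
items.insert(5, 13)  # [71, 3, 16, 56, 83, 13, 51, 71, 51, 59]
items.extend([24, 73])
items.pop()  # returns 73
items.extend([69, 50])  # [71, 3, 16, 56, 83, 13, 51, 71, 51, 59, 24, 69, 50]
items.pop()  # 50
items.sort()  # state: [3, 13, 16, 24, 51, 51, 56, 59, 69, 71, 71, 83]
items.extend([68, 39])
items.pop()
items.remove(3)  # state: [13, 16, 24, 51, 51, 56, 59, 69, 71, 71, 83, 68]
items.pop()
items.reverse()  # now [83, 71, 71, 69, 59, 56, 51, 51, 24, 16, 13]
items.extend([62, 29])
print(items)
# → [83, 71, 71, 69, 59, 56, 51, 51, 24, 16, 13, 62, 29]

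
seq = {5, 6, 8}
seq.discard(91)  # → {5, 6, 8}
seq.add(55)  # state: {5, 6, 8, 55}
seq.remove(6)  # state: {5, 8, 55}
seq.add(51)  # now {5, 8, 51, 55}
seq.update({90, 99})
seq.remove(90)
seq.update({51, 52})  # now {5, 8, 51, 52, 55, 99}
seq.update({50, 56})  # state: {5, 8, 50, 51, 52, 55, 56, 99}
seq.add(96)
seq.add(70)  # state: {5, 8, 50, 51, 52, 55, 56, 70, 96, 99}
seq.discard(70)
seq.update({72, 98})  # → {5, 8, 50, 51, 52, 55, 56, 72, 96, 98, 99}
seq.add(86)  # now {5, 8, 50, 51, 52, 55, 56, 72, 86, 96, 98, 99}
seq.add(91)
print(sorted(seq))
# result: [5, 8, 50, 51, 52, 55, 56, 72, 86, 91, 96, 98, 99]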